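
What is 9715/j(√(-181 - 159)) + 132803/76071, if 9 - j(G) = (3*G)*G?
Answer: 97298228/8697451 ≈ 11.187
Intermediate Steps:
j(G) = 9 - 3*G² (j(G) = 9 - 3*G*G = 9 - 3*G²)
9715/j(√(-181 - 159)) + 132803/76071 = 9715/(9 - 3*(√(-181 - 159))²) + 132803/76071 = 9715/(9 - 3*(√(-340))²) + 132803*(1/76071) = 9715/(9 - 3*(2*I*√85)²) + 132803/76071 = 9715/(9 - 3*(-340)) + 132803/76071 = 9715/(9 + 1020) + 132803/76071 = 9715/1029 + 132803/76071 = 97298228/8697451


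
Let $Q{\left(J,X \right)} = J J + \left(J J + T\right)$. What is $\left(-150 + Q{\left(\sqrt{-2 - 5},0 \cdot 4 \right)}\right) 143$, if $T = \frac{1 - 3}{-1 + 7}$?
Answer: $- \frac{70499}{3} \approx -23500.0$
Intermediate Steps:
$T = - \frac{1}{3}$ ($T = - \frac{2}{6} = \left(-2\right) \frac{1}{6} = - \frac{1}{3} \approx -0.33333$)
$Q{\left(J,X \right)} = - \frac{1}{3} + 2 J^{2}$ ($Q{\left(J,X \right)} = J J + \left(J J - \frac{1}{3}\right) = J^{2} + \left(J^{2} - \frac{1}{3}\right) = J^{2} + \left(- \frac{1}{3} + J^{2}\right) = - \frac{1}{3} + 2 J^{2}$)
$\left(-150 + Q{\left(\sqrt{-2 - 5},0 \cdot 4 \right)}\right) 143 = \left(-150 + \left(- \frac{1}{3} + 2 \left(\sqrt{-2 - 5}\right)^{2}\right)\right) 143 = \left(-150 + \left(- \frac{1}{3} + 2 \left(\sqrt{-7}\right)^{2}\right)\right) 143 = \left(-150 + \left(- \frac{1}{3} + 2 \left(i \sqrt{7}\right)^{2}\right)\right) 143 = \left(-150 + \left(- \frac{1}{3} + 2 \left(-7\right)\right)\right) 143 = \left(-150 - \frac{43}{3}\right) 143 = \left(- \frac{493}{3}\right) 143 = - \frac{70499}{3}$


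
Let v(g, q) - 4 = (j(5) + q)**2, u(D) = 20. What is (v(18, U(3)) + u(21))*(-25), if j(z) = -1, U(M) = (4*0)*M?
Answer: -625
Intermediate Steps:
U(M) = 0 (U(M) = 0*M = 0)
v(g, q) = 4 + (-1 + q)**2
(v(18, U(3)) + u(21))*(-25) = ((4 + (-1 + 0)**2) + 20)*(-25) = ((4 + (-1)**2) + 20)*(-25) = ((4 + 1) + 20)*(-25) = (5 + 20)*(-25) = 25*(-25) = -625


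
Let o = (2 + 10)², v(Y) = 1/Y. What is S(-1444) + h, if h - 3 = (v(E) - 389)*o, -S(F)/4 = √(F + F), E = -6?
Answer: -56037 - 152*I*√2 ≈ -56037.0 - 214.96*I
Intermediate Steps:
S(F) = -4*√2*√F (S(F) = -4*√(F + F) = -4*√2*√F)
o = 144 (o = 12² = 144)
h = -56037 (h = 3 + (1/(-6) - 389)*144 = 3 + (-⅙ - 389)*144 = 3 - 2335/6*144 = 3 - 56040 = -56037)
S(-1444) + h = -4*√2*√(-1444) - 56037 = -4*√2*38*I - 56037 = -152*I*√2 - 56037 = -56037 - 152*I*√2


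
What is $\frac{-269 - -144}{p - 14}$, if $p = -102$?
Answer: $\frac{125}{116} \approx 1.0776$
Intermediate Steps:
$\frac{-269 - -144}{p - 14} = \frac{-269 - -144}{-102 - 14} = \frac{-269 + 144}{-116} = \left(-125\right) \left(- \frac{1}{116}\right) = \frac{125}{116}$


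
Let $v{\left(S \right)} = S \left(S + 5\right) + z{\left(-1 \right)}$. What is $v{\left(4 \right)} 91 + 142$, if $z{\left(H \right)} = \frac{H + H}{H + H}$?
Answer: $3509$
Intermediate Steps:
$z{\left(H \right)} = 1$ ($z{\left(H \right)} = \frac{2 H}{2 H} = 2 H \frac{1}{2 H} = 1$)
$v{\left(S \right)} = 1 + S \left(5 + S\right)$ ($v{\left(S \right)} = S \left(S + 5\right) + 1 = S \left(5 + S\right) + 1 = 1 + S \left(5 + S\right)$)
$v{\left(4 \right)} 91 + 142 = \left(1 + 4^{2} + 5 \cdot 4\right) 91 + 142 = \left(1 + 16 + 20\right) 91 + 142 = 37 \cdot 91 + 142 = 3367 + 142 = 3509$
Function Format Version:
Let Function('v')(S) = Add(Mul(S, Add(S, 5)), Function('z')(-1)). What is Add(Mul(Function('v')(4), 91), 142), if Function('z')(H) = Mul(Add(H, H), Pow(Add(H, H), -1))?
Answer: 3509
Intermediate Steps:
Function('z')(H) = 1 (Function('z')(H) = Mul(Mul(2, H), Pow(Mul(2, H), -1)) = Mul(Mul(2, H), Mul(Rational(1, 2), Pow(H, -1))) = 1)
Function('v')(S) = Add(1, Mul(S, Add(5, S))) (Function('v')(S) = Add(Mul(S, Add(S, 5)), 1) = Add(Mul(S, Add(5, S)), 1) = Add(1, Mul(S, Add(5, S))))
Add(Mul(Function('v')(4), 91), 142) = Add(Mul(Add(1, Pow(4, 2), Mul(5, 4)), 91), 142) = Add(Mul(Add(1, 16, 20), 91), 142) = Add(Mul(37, 91), 142) = Add(3367, 142) = 3509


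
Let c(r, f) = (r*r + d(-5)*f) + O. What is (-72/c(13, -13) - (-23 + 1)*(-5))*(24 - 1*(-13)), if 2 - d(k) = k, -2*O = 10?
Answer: -299774/73 ≈ -4106.5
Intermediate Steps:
O = -5 (O = -½*10 = -5)
d(k) = 2 - k
c(r, f) = -5 + r² + 7*f (c(r, f) = (r*r + (2 - 1*(-5))*f) - 5 = (r² + (2 + 5)*f) - 5 = (r² + 7*f) - 5 = -5 + r² + 7*f)
(-72/c(13, -13) - (-23 + 1)*(-5))*(24 - 1*(-13)) = (-72/(-5 + 13² + 7*(-13)) - (-23 + 1)*(-5))*(24 - 1*(-13)) = (-72/(-5 + 169 - 91) - (-22)*(-5))*(24 + 13) = (-72/73 - 1*110)*37 = (-72*1/73 - 110)*37 = (-72/73 - 110)*37 = -8102/73*37 = -299774/73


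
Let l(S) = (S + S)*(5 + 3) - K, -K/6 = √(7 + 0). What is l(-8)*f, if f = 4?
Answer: -512 + 24*√7 ≈ -448.50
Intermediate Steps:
K = -6*√7 (K = -6*√(7 + 0) = -6*√7 ≈ -15.875)
l(S) = 6*√7 + 16*S (l(S) = (S + S)*(5 + 3) - (-6)*√7 = (2*S)*8 + 6*√7 = 16*S + 6*√7 = 6*√7 + 16*S)
l(-8)*f = (6*√7 + 16*(-8))*4 = (6*√7 - 128)*4 = (-128 + 6*√7)*4 = -512 + 24*√7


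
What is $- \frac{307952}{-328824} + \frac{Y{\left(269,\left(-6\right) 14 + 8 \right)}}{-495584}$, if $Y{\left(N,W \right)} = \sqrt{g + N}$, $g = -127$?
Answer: $\frac{38494}{41103} - \frac{\sqrt{142}}{495584} \approx 0.9365$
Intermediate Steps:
$Y{\left(N,W \right)} = \sqrt{-127 + N}$
$- \frac{307952}{-328824} + \frac{Y{\left(269,\left(-6\right) 14 + 8 \right)}}{-495584} = - \frac{307952}{-328824} + \frac{\sqrt{-127 + 269}}{-495584} = \left(-307952\right) \left(- \frac{1}{328824}\right) + \sqrt{142} \left(- \frac{1}{495584}\right) = \frac{38494}{41103} - \frac{\sqrt{142}}{495584}$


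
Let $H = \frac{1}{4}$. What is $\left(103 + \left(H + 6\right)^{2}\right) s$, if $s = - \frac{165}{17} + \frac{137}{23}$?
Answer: $- \frac{1666109}{3128} \approx -532.64$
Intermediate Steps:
$H = \frac{1}{4} \approx 0.25$
$s = - \frac{1466}{391}$ ($s = \left(-165\right) \frac{1}{17} + 137 \cdot \frac{1}{23} = - \frac{165}{17} + \frac{137}{23} = - \frac{1466}{391} \approx -3.7494$)
$\left(103 + \left(H + 6\right)^{2}\right) s = \left(103 + \left(\frac{1}{4} + 6\right)^{2}\right) \left(- \frac{1466}{391}\right) = \left(103 + \left(\frac{25}{4}\right)^{2}\right) \left(- \frac{1466}{391}\right) = \left(103 + \frac{625}{16}\right) \left(- \frac{1466}{391}\right) = \frac{2273}{16} \left(- \frac{1466}{391}\right) = - \frac{1666109}{3128}$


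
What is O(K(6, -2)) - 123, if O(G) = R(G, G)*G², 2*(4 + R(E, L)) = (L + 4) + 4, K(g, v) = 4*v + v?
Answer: -623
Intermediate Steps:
K(g, v) = 5*v
R(E, L) = L/2 (R(E, L) = -4 + ((L + 4) + 4)/2 = -4 + ((4 + L) + 4)/2 = -4 + (8 + L)/2 = -4 + (4 + L/2) = L/2)
O(G) = G³/2 (O(G) = (G/2)*G² = G³/2)
O(K(6, -2)) - 123 = (5*(-2))³/2 - 123 = (½)*(-10)³ - 123 = (½)*(-1000) - 123 = -500 - 123 = -623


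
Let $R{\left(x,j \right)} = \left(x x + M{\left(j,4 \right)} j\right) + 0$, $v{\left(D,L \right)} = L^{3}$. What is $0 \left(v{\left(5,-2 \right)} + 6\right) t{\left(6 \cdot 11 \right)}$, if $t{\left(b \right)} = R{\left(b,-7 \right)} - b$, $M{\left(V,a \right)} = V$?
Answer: $0$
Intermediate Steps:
$R{\left(x,j \right)} = j^{2} + x^{2}$ ($R{\left(x,j \right)} = \left(x x + j j\right) + 0 = \left(x^{2} + j^{2}\right) + 0 = \left(j^{2} + x^{2}\right) + 0 = j^{2} + x^{2}$)
$t{\left(b \right)} = 49 + b^{2} - b$ ($t{\left(b \right)} = \left(\left(-7\right)^{2} + b^{2}\right) - b = \left(49 + b^{2}\right) - b = 49 + b^{2} - b$)
$0 \left(v{\left(5,-2 \right)} + 6\right) t{\left(6 \cdot 11 \right)} = 0 \left(\left(-2\right)^{3} + 6\right) \left(49 + \left(6 \cdot 11\right)^{2} - 6 \cdot 11\right) = 0 \left(-8 + 6\right) \left(49 + 66^{2} - 66\right) = 0 \left(-2\right) \left(49 + 4356 - 66\right) = 0 \cdot 4339 = 0$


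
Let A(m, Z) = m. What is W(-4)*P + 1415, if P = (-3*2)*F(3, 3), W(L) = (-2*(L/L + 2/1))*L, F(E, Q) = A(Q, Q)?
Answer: 983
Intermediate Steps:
F(E, Q) = Q
W(L) = -6*L (W(L) = (-2*(1 + 2*1))*L = (-2*(1 + 2))*L = (-2*3)*L = -6*L)
P = -18 (P = -3*2*3 = -6*3 = -18)
W(-4)*P + 1415 = -6*(-4)*(-18) + 1415 = 24*(-18) + 1415 = -432 + 1415 = 983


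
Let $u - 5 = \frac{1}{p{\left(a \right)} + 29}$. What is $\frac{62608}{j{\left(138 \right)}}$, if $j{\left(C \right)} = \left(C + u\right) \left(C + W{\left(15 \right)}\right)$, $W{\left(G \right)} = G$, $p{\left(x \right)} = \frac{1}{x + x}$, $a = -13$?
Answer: $\frac{1208816}{422535} \approx 2.8609$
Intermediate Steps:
$p{\left(x \right)} = \frac{1}{2 x}$
$u = \frac{3791}{753}$ ($u = 5 + \frac{1}{\frac{1}{2 \left(-13\right)} + 29} = 5 + \frac{1}{\frac{1}{2} \left(- \frac{1}{13}\right) + 29} = 5 + \frac{1}{- \frac{1}{26} + 29} = 5 + \frac{1}{\frac{753}{26}} = 5 + \frac{26}{753} = \frac{3791}{753} \approx 5.0345$)
$j{\left(C \right)} = \left(15 + C\right) \left(\frac{3791}{753} + C\right)$ ($j{\left(C \right)} = \left(C + \frac{3791}{753}\right) \left(C + 15\right) = \left(\frac{3791}{753} + C\right) \left(15 + C\right) = \left(15 + C\right) \left(\frac{3791}{753} + C\right)$)
$\frac{62608}{j{\left(138 \right)}} = \frac{62608}{\frac{18955}{251} + 138^{2} + \frac{15086}{753} \cdot 138} = \frac{62608}{\frac{18955}{251} + 19044 + \frac{693956}{251}} = \frac{62608}{\frac{5492955}{251}} = 62608 \cdot \frac{251}{5492955} = \frac{1208816}{422535}$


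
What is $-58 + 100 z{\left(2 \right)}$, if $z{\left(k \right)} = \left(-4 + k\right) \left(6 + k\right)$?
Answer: $-1658$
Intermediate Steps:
$-58 + 100 z{\left(2 \right)} = -58 + 100 \left(-24 + 2^{2} + 2 \cdot 2\right) = -58 + 100 \left(-24 + 4 + 4\right) = -58 + 100 \left(-16\right) = -58 - 1600 = -1658$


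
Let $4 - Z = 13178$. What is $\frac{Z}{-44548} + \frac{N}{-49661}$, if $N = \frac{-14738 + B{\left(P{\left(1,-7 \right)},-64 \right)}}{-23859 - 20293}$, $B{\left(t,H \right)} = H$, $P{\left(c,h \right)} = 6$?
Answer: $\frac{515805014047}{1744239131476} \approx 0.29572$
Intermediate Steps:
$Z = -13174$ ($Z = 4 - 13178 = -13174$)
$N = \frac{7401}{22076}$ ($N = \frac{-14738 - 64}{-23859 - 20293} = - \frac{14802}{-44152} = \left(-14802\right) \left(- \frac{1}{44152}\right) = \frac{7401}{22076} \approx 0.33525$)
$\frac{Z}{-44548} + \frac{N}{-49661} = - \frac{13174}{-44548} + \frac{7401}{22076 \left(-49661\right)} = \left(-13174\right) \left(- \frac{1}{44548}\right) + \frac{7401}{22076} \left(- \frac{1}{49661}\right) = \frac{941}{3182} - \frac{7401}{1096316236} = \frac{515805014047}{1744239131476}$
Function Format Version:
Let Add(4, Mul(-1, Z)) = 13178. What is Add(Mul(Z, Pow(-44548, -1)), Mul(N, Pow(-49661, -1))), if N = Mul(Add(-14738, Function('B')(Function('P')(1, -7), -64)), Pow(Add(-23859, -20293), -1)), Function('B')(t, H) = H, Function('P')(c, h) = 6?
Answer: Rational(515805014047, 1744239131476) ≈ 0.29572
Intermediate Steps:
Z = -13174 (Z = Add(4, Mul(-1, 13178)) = Add(4, -13178) = -13174)
N = Rational(7401, 22076) (N = Mul(Add(-14738, -64), Pow(Add(-23859, -20293), -1)) = Mul(-14802, Pow(-44152, -1)) = Mul(-14802, Rational(-1, 44152)) = Rational(7401, 22076) ≈ 0.33525)
Add(Mul(Z, Pow(-44548, -1)), Mul(N, Pow(-49661, -1))) = Add(Mul(-13174, Pow(-44548, -1)), Mul(Rational(7401, 22076), Pow(-49661, -1))) = Add(Mul(-13174, Rational(-1, 44548)), Mul(Rational(7401, 22076), Rational(-1, 49661))) = Add(Rational(941, 3182), Rational(-7401, 1096316236)) = Rational(515805014047, 1744239131476)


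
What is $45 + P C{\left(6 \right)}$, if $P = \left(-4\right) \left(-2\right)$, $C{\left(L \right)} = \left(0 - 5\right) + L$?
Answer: $53$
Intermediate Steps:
$C{\left(L \right)} = -5 + L$
$P = 8$
$45 + P C{\left(6 \right)} = 45 + 8 \left(-5 + 6\right) = 45 + 8 \cdot 1 = 45 + 8 = 53$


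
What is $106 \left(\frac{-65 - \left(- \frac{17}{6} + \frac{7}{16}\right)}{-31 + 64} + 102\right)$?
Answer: $\frac{8403839}{792} \approx 10611.0$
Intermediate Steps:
$106 \left(\frac{-65 - \left(- \frac{17}{6} + \frac{7}{16}\right)}{-31 + 64} + 102\right) = 106 \left(\frac{-65 - - \frac{115}{48}}{33} + 102\right) = 106 \left(\left(-65 + \left(\frac{17}{6} - \frac{7}{16}\right)\right) \frac{1}{33} + 102\right) = 106 \left(\left(-65 + \frac{115}{48}\right) \frac{1}{33} + 102\right) = 106 \left(\left(- \frac{3005}{48}\right) \frac{1}{33} + 102\right) = 106 \left(- \frac{3005}{1584} + 102\right) = 106 \cdot \frac{158563}{1584} = \frac{8403839}{792}$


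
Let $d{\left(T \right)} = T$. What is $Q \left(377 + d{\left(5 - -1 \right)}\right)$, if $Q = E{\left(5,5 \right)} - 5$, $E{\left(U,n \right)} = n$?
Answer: $0$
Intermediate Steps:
$Q = 0$ ($Q = 5 - 5 = 0$)
$Q \left(377 + d{\left(5 - -1 \right)}\right) = 0 \left(377 + \left(5 - -1\right)\right) = 0 \left(377 + \left(5 + 1\right)\right) = 0 \left(377 + 6\right) = 0 \cdot 383 = 0$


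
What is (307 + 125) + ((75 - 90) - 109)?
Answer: 308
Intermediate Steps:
(307 + 125) + ((75 - 90) - 109) = 432 + (-15 - 109) = 432 - 124 = 308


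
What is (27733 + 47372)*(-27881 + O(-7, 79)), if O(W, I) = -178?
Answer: -2107371195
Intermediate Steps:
(27733 + 47372)*(-27881 + O(-7, 79)) = (27733 + 47372)*(-27881 - 178) = 75105*(-28059) = -2107371195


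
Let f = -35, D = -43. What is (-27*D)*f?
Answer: -40635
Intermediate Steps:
(-27*D)*f = -27*(-43)*(-35) = 1161*(-35) = -40635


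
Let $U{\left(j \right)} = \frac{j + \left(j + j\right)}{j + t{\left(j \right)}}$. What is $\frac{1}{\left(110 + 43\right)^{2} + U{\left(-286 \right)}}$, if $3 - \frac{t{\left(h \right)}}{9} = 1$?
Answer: $\frac{134}{3137235} \approx 4.2713 \cdot 10^{-5}$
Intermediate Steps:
$t{\left(h \right)} = 18$ ($t{\left(h \right)} = 27 - 9 = 18$)
$U{\left(j \right)} = \frac{3 j}{18 + j}$ ($U{\left(j \right)} = \frac{j + \left(j + j\right)}{j + 18} = \frac{j + 2 j}{18 + j} = \frac{3 j}{18 + j}$)
$\frac{1}{\left(110 + 43\right)^{2} + U{\left(-286 \right)}} = \frac{1}{\left(110 + 43\right)^{2} + 3 \left(-286\right) \frac{1}{18 - 286}} = \frac{1}{153^{2} + 3 \left(-286\right) \frac{1}{-268}} = \frac{1}{23409 + 3 \left(-286\right) \left(- \frac{1}{268}\right)} = \frac{1}{23409 + \frac{429}{134}} = \frac{1}{\frac{3137235}{134}} = \frac{134}{3137235}$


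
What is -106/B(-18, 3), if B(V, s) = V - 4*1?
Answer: 53/11 ≈ 4.8182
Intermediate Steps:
B(V, s) = -4 + V (B(V, s) = V - 4 = -4 + V)
-106/B(-18, 3) = -106/(-4 - 18) = -106/(-22) = -106*(-1/22) = 53/11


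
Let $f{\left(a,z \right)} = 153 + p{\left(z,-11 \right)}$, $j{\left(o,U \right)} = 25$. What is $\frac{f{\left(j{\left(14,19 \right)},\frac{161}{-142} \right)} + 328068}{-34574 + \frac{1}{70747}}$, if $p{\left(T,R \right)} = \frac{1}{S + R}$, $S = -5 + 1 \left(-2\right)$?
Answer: $- \frac{417971648819}{44028121986} \approx -9.4933$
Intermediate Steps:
$S = -7$ ($S = -5 - 2 = -7$)
$p{\left(T,R \right)} = \frac{1}{-7 + R}$
$f{\left(a,z \right)} = \frac{2753}{18}$ ($f{\left(a,z \right)} = 153 + \frac{1}{-7 - 11} = 153 + \frac{1}{-18} = 153 - \frac{1}{18} = \frac{2753}{18}$)
$\frac{f{\left(j{\left(14,19 \right)},\frac{161}{-142} \right)} + 328068}{-34574 + \frac{1}{70747}} = \frac{\frac{2753}{18} + 328068}{-34574 + \frac{1}{70747}} = \frac{5907977}{18 \left(-34574 + \frac{1}{70747}\right)} = \frac{5907977}{18 \left(- \frac{2446006777}{70747}\right)} = \frac{5907977}{18} \left(- \frac{70747}{2446006777}\right) = - \frac{417971648819}{44028121986}$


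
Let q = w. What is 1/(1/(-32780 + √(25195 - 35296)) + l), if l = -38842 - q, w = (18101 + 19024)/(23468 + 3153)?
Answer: -9859766587951449722609/382986804300992177660891170 + 708677641*I*√10101/1148960412902976532982673510 ≈ -2.5744e-5 + 6.1991e-17*I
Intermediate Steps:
w = 37125/26621 ≈ 1.3946
q = 37125/26621 ≈ 1.3946
l = -1034050007/26621 (l = -38842 - 1*37125/26621 = -38842 - 37125/26621 = -1034050007/26621 ≈ -38843.)
1/(1/(-32780 + √(25195 - 35296)) + l) = 1/(1/(-32780 + √(25195 - 35296)) - 1034050007/26621) = 1/(1/(-32780 + √(-10101)) - 1034050007/26621) = 1/(1/(-32780 + I*√10101) - 1034050007/26621) = 1/(-1034050007/26621 + 1/(-32780 + I*√10101))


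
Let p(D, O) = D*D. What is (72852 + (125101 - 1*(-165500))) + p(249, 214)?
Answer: 425454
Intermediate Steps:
p(D, O) = D²
(72852 + (125101 - 1*(-165500))) + p(249, 214) = (72852 + (125101 - 1*(-165500))) + 249² = (72852 + (125101 + 165500)) + 62001 = (72852 + 290601) + 62001 = 363453 + 62001 = 425454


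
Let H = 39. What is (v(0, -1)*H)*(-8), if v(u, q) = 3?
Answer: -936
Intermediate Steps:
(v(0, -1)*H)*(-8) = (3*39)*(-8) = 117*(-8) = -936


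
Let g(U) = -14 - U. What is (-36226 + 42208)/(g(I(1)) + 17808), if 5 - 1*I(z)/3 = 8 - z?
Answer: 2991/8900 ≈ 0.33607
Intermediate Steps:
I(z) = -9 + 3*z (I(z) = 15 - 3*(8 - z) = 15 + (-24 + 3*z) = -9 + 3*z)
(-36226 + 42208)/(g(I(1)) + 17808) = (-36226 + 42208)/((-14 - (-9 + 3*1)) + 17808) = 5982/((-14 - (-9 + 3)) + 17808) = 5982/((-14 - 1*(-6)) + 17808) = 5982/((-14 + 6) + 17808) = 5982/(-8 + 17808) = 5982/17800 = 5982*(1/17800) = 2991/8900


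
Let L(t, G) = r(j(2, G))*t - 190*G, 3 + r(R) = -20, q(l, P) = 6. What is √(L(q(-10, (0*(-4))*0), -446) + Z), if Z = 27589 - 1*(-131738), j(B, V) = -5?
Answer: √243929 ≈ 493.89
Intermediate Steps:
r(R) = -23 (r(R) = -3 - 20 = -23)
L(t, G) = -190*G - 23*t (L(t, G) = -23*t - 190*G = -190*G - 23*t)
Z = 159327 (Z = 27589 + 131738 = 159327)
√(L(q(-10, (0*(-4))*0), -446) + Z) = √((-190*(-446) - 23*6) + 159327) = √((84740 - 138) + 159327) = √(84602 + 159327) = √243929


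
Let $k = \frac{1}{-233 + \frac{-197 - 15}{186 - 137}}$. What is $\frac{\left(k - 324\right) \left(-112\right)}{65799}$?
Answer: $\frac{421998640}{765176571} \approx 0.55151$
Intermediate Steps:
$k = - \frac{49}{11629}$ ($k = \frac{1}{-233 - \frac{212}{49}} = \frac{1}{- \frac{11629}{49}} = - \frac{49}{11629} \approx -0.0042136$)
$\frac{\left(k - 324\right) \left(-112\right)}{65799} = \frac{\left(- \frac{49}{11629} - 324\right) \left(-112\right)}{65799} = \left(- \frac{3767845}{11629}\right) \left(-112\right) \frac{1}{65799} = \frac{421998640}{11629} \cdot \frac{1}{65799} = \frac{421998640}{765176571}$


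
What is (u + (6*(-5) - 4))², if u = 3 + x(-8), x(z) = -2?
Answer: 1089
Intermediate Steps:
u = 1 (u = 3 - 2 = 1)
(u + (6*(-5) - 4))² = (1 + (6*(-5) - 4))² = (1 + (-30 - 4))² = (1 - 34)² = (-33)² = 1089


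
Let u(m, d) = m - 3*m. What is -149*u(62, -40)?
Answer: 18476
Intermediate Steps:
u(m, d) = -2*m
-149*u(62, -40) = -(-298)*62 = -149*(-124) = 18476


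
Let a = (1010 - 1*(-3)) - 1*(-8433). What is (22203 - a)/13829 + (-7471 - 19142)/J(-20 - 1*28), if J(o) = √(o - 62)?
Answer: 12757/13829 + 26613*I*√110/110 ≈ 0.92248 + 2537.4*I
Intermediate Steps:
a = 9446 (a = (1010 + 3) + 8433 = 1013 + 8433 = 9446)
J(o) = √(-62 + o)
(22203 - a)/13829 + (-7471 - 19142)/J(-20 - 1*28) = (22203 - 1*9446)/13829 + (-7471 - 19142)/(√(-62 + (-20 - 1*28))) = (22203 - 9446)*(1/13829) - 26613/√(-62 + (-20 - 28)) = 12757*(1/13829) - 26613/√(-62 - 48) = 12757/13829 - 26613*(-I*√110/110) = 12757/13829 - (-26613)*I*√110/110 = 12757/13829 + 26613*I*√110/110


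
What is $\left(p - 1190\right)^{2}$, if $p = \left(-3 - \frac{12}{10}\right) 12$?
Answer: $\frac{38464804}{25} \approx 1.5386 \cdot 10^{6}$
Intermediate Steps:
$p = - \frac{252}{5}$ ($p = \left(-3 - \frac{6}{5}\right) 12 = \left(- \frac{21}{5}\right) 12 = - \frac{252}{5} \approx -50.4$)
$\left(p - 1190\right)^{2} = \left(- \frac{252}{5} - 1190\right)^{2} = \left(- \frac{6202}{5}\right)^{2} = \frac{38464804}{25}$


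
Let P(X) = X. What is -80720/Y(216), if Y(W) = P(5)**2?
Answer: -16144/5 ≈ -3228.8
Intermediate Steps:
Y(W) = 25 (Y(W) = 5**2 = 25)
-80720/Y(216) = -80720/25 = -80720*1/25 = -16144/5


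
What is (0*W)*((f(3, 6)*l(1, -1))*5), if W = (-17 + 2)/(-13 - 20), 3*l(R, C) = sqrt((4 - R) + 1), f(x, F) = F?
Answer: 0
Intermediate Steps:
l(R, C) = sqrt(5 - R)/3 (l(R, C) = sqrt((4 - R) + 1)/3 = sqrt(5 - R)/3)
W = 5/11 (W = -15/(-33) = -15*(-1/33) = 5/11 ≈ 0.45455)
(0*W)*((f(3, 6)*l(1, -1))*5) = (0*(5/11))*((6*(sqrt(5 - 1*1)/3))*5) = 0*((6*(sqrt(5 - 1)/3))*5) = 0*((6*(sqrt(4)/3))*5) = 0*((6*((1/3)*2))*5) = 0*((6*(2/3))*5) = 0*(4*5) = 0*20 = 0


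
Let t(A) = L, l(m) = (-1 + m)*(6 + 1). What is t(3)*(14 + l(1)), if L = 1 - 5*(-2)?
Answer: 154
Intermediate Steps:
l(m) = -7 + 7*m (l(m) = (-1 + m)*7 = -7 + 7*m)
L = 11 (L = 1 + 10 = 11)
t(A) = 11
t(3)*(14 + l(1)) = 11*(14 + (-7 + 7*1)) = 11*(14 + (-7 + 7)) = 11*(14 + 0) = 11*14 = 154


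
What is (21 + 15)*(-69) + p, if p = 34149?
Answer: 31665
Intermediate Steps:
(21 + 15)*(-69) + p = (21 + 15)*(-69) + 34149 = 36*(-69) + 34149 = -2484 + 34149 = 31665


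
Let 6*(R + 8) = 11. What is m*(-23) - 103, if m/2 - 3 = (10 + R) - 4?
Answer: -700/3 ≈ -233.33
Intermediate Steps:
R = -37/6 (R = -8 + (⅙)*11 = -8 + 11/6 = -37/6 ≈ -6.1667)
m = 17/3 (m = 6 + 2*((10 - 37/6) - 4) = 6 + 2*(23/6 - 4) = 6 + 2*(-⅙) = 6 - ⅓ = 17/3 ≈ 5.6667)
m*(-23) - 103 = (17/3)*(-23) - 103 = -391/3 - 103 = -700/3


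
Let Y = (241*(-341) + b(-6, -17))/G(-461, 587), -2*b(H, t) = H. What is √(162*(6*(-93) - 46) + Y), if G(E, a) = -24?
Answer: I*√3399261/6 ≈ 307.28*I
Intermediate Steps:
b(H, t) = -H/2
Y = 41089/12 (Y = (241*(-341) - ½*(-6))/(-24) = (-82181 + 3)*(-1/24) = -82178*(-1/24) = 41089/12 ≈ 3424.1)
√(162*(6*(-93) - 46) + Y) = √(162*(6*(-93) - 46) + 41089/12) = √(162*(-558 - 46) + 41089/12) = √(162*(-604) + 41089/12) = √(-97848 + 41089/12) = √(-1133087/12) = I*√3399261/6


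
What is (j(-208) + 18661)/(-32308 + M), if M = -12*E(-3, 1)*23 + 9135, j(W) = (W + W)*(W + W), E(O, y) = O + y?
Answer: -191717/22621 ≈ -8.4752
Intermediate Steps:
j(W) = 4*W² (j(W) = (2*W)*(2*W) = 4*W²)
M = 9687 (M = -12*(-3 + 1)*23 + 9135 = -12*(-2)*23 + 9135 = 24*23 + 9135 = 552 + 9135 = 9687)
(j(-208) + 18661)/(-32308 + M) = (4*(-208)² + 18661)/(-32308 + 9687) = (4*43264 + 18661)/(-22621) = (173056 + 18661)*(-1/22621) = 191717*(-1/22621) = -191717/22621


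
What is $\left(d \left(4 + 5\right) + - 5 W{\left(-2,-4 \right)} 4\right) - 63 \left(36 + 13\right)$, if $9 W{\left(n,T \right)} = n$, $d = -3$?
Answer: $- \frac{27986}{9} \approx -3109.6$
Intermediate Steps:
$W{\left(n,T \right)} = \frac{n}{9}$
$\left(d \left(4 + 5\right) + - 5 W{\left(-2,-4 \right)} 4\right) - 63 \left(36 + 13\right) = \left(- 3 \left(4 + 5\right) + - 5 \cdot \frac{1}{9} \left(-2\right) 4\right) - 63 \left(36 + 13\right) = \left(\left(-3\right) 9 + \left(-5\right) \left(- \frac{2}{9}\right) 4\right) - 3087 = \left(-27 + \frac{10}{9} \cdot 4\right) - 3087 = \left(-27 + \frac{40}{9}\right) - 3087 = - \frac{203}{9} - 3087 = - \frac{27986}{9}$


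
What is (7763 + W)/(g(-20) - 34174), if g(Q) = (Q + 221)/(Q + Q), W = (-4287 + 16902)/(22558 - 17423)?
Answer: -319004960/1404074347 ≈ -0.22720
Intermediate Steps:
W = 2523/1027 (W = 12615/5135 = 12615*(1/5135) = 2523/1027 ≈ 2.4567)
g(Q) = (221 + Q)/(2*Q) (g(Q) = (221 + Q)/((2*Q)) = (221 + Q)*(1/(2*Q)) = (221 + Q)/(2*Q))
(7763 + W)/(g(-20) - 34174) = (7763 + 2523/1027)/((½)*(221 - 20)/(-20) - 34174) = 7975124/(1027*((½)*(-1/20)*201 - 34174)) = 7975124/(1027*(-201/40 - 34174)) = 7975124/(1027*(-1367161/40)) = (7975124/1027)*(-40/1367161) = -319004960/1404074347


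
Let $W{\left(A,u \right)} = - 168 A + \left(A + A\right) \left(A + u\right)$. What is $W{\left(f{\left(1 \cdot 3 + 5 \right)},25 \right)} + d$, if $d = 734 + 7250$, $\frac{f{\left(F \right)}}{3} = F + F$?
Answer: $6928$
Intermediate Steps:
$f{\left(F \right)} = 6 F$ ($f{\left(F \right)} = 3 \left(F + F\right) = 3 \cdot 2 F = 6 F$)
$d = 7984$
$W{\left(A,u \right)} = - 168 A + 2 A \left(A + u\right)$
$W{\left(f{\left(1 \cdot 3 + 5 \right)},25 \right)} + d = 2 \cdot 6 \left(1 \cdot 3 + 5\right) \left(-84 + 6 \left(1 \cdot 3 + 5\right) + 25\right) + 7984 = 2 \cdot 6 \left(3 + 5\right) \left(-84 + 6 \left(3 + 5\right) + 25\right) + 7984 = 2 \cdot 6 \cdot 8 \left(-84 + 6 \cdot 8 + 25\right) + 7984 = 2 \cdot 48 \left(-84 + 48 + 25\right) + 7984 = 2 \cdot 48 \left(-11\right) + 7984 = -1056 + 7984 = 6928$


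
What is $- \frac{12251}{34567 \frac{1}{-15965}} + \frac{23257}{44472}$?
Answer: $\frac{8698958550199}{1537263624} \approx 5658.7$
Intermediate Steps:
$- \frac{12251}{34567 \frac{1}{-15965}} + \frac{23257}{44472} = - \frac{12251}{34567 \left(- \frac{1}{15965}\right)} + 23257 \cdot \frac{1}{44472} = - \frac{12251}{- \frac{34567}{15965}} + \frac{23257}{44472} = \left(-12251\right) \left(- \frac{15965}{34567}\right) + \frac{23257}{44472} = \frac{195587215}{34567} + \frac{23257}{44472} = \frac{8698958550199}{1537263624}$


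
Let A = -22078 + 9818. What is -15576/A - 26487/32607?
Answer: 5087667/11104495 ≈ 0.45816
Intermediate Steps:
A = -12260
-15576/A - 26487/32607 = -15576/(-12260) - 26487/32607 = -15576*(-1/12260) - 26487*1/32607 = 3894/3065 - 2943/3623 = 5087667/11104495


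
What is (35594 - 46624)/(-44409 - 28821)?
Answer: 1103/7323 ≈ 0.15062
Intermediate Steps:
(35594 - 46624)/(-44409 - 28821) = -11030/(-73230) = -11030*(-1/73230) = 1103/7323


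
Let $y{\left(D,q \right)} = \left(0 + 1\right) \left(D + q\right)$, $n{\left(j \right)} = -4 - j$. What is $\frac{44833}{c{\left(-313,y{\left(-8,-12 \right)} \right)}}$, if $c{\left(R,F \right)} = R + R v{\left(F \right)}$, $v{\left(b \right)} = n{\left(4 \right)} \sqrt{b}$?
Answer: $- \frac{44833}{400953} - \frac{717328 i \sqrt{5}}{400953} \approx -0.11182 - 4.0005 i$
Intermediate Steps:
$v{\left(b \right)} = - 8 \sqrt{b}$ ($v{\left(b \right)} = \left(-4 - 4\right) \sqrt{b} = - 8 \sqrt{b}$)
$y{\left(D,q \right)} = D + q$ ($y{\left(D,q \right)} = 1 \left(D + q\right) = D + q$)
$c{\left(R,F \right)} = R - 8 R \sqrt{F}$ ($c{\left(R,F \right)} = R + R \left(- 8 \sqrt{F}\right) = R - 8 R \sqrt{F}$)
$\frac{44833}{c{\left(-313,y{\left(-8,-12 \right)} \right)}} = \frac{44833}{\left(-313\right) \left(1 - 8 \sqrt{-8 - 12}\right)} = \frac{44833}{\left(-313\right) \left(1 - 8 \sqrt{-20}\right)} = \frac{44833}{\left(-313\right) \left(1 - 8 \cdot 2 i \sqrt{5}\right)} = \frac{44833}{\left(-313\right) \left(1 - 16 i \sqrt{5}\right)} = \frac{44833}{-313 + 5008 i \sqrt{5}}$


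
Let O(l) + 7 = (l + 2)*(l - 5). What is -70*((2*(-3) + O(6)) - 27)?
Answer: 2240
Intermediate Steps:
O(l) = -7 + (-5 + l)*(2 + l) (O(l) = -7 + (l + 2)*(l - 5) = -7 + (2 + l)*(-5 + l) = -7 + (-5 + l)*(2 + l))
-70*((2*(-3) + O(6)) - 27) = -70*((2*(-3) + (-17 + 6² - 3*6)) - 27) = -70*((-6 + (-17 + 36 - 18)) - 27) = -70*((-6 + 1) - 27) = -70*(-5 - 27) = -70*(-32) = 2240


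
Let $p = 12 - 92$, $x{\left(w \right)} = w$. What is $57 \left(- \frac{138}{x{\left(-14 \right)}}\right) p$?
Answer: $- \frac{314640}{7} \approx -44949.0$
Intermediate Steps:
$p = -80$
$57 \left(- \frac{138}{x{\left(-14 \right)}}\right) p = 57 \left(- \frac{138}{-14}\right) \left(-80\right) = 57 \left(\left(-138\right) \left(- \frac{1}{14}\right)\right) \left(-80\right) = 57 \cdot \frac{69}{7} \left(-80\right) = \frac{3933}{7} \left(-80\right) = - \frac{314640}{7}$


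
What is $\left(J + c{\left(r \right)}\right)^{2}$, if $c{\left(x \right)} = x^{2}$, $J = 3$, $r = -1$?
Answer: $16$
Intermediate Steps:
$\left(J + c{\left(r \right)}\right)^{2} = \left(3 + \left(-1\right)^{2}\right)^{2} = \left(3 + 1\right)^{2} = 4^{2} = 16$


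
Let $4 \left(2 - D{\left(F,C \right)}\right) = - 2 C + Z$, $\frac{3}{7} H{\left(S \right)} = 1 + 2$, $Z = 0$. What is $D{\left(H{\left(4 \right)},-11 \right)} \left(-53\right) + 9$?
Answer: $\frac{389}{2} \approx 194.5$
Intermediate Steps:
$H{\left(S \right)} = 7$ ($H{\left(S \right)} = \frac{7 \left(1 + 2\right)}{3} = \frac{7}{3} \cdot 3 = 7$)
$D{\left(F,C \right)} = 2 + \frac{C}{2}$ ($D{\left(F,C \right)} = 2 - \frac{- 2 C + 0}{4} = 2 - \frac{\left(-2\right) C}{4} = 2 + \frac{C}{2}$)
$D{\left(H{\left(4 \right)},-11 \right)} \left(-53\right) + 9 = \left(2 + \frac{1}{2} \left(-11\right)\right) \left(-53\right) + 9 = \left(2 - \frac{11}{2}\right) \left(-53\right) + 9 = \left(- \frac{7}{2}\right) \left(-53\right) + 9 = \frac{371}{2} + 9 = \frac{389}{2}$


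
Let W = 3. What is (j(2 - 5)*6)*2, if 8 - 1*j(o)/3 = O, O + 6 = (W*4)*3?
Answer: -792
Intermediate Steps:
O = 30 (O = -6 + (3*4)*3 = -6 + 12*3 = -6 + 36 = 30)
j(o) = -66 (j(o) = 24 - 3*30 = 24 - 90 = -66)
(j(2 - 5)*6)*2 = -66*6*2 = -396*2 = -792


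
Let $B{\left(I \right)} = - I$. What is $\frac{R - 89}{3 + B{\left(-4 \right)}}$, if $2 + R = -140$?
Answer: $-33$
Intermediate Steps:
$R = -142$ ($R = -2 - 140 = -142$)
$\frac{R - 89}{3 + B{\left(-4 \right)}} = \frac{-142 - 89}{3 - -4} = - \frac{231}{3 + 4} = - \frac{231}{7} = \left(-231\right) \frac{1}{7} = -33$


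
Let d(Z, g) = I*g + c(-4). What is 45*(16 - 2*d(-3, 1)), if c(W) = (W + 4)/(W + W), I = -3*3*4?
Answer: 3960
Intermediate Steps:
I = -36 (I = -9*4 = -36)
c(W) = (4 + W)/(2*W) (c(W) = (4 + W)/((2*W)) = (4 + W)*(1/(2*W)) = (4 + W)/(2*W))
d(Z, g) = -36*g (d(Z, g) = -36*g + (½)*(4 - 4)/(-4) = -36*g + (½)*(-¼)*0 = -36*g + 0 = -36*g)
45*(16 - 2*d(-3, 1)) = 45*(16 - (-72)) = 45*(16 - 2*(-36)) = 45*(16 + 72) = 45*88 = 3960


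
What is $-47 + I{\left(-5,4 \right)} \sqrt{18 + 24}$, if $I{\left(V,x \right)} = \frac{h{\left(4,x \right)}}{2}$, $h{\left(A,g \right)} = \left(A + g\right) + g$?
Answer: $-47 + 6 \sqrt{42} \approx -8.1156$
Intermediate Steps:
$h{\left(A,g \right)} = A + 2 g$
$I{\left(V,x \right)} = 2 + x$ ($I{\left(V,x \right)} = \frac{4 + 2 x}{2} = \left(4 + 2 x\right) \frac{1}{2} = 2 + x$)
$-47 + I{\left(-5,4 \right)} \sqrt{18 + 24} = -47 + \left(2 + 4\right) \sqrt{18 + 24} = -47 + 6 \sqrt{42}$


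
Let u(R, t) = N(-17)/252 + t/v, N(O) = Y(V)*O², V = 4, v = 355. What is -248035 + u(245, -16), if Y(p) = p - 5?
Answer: -22189317727/89460 ≈ -2.4804e+5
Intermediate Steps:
Y(p) = -5 + p
N(O) = -O² (N(O) = (-5 + 4)*O² = -O²)
u(R, t) = -289/252 + t/355 (u(R, t) = -1*(-17)²/252 + t/355 = -1*289*(1/252) + t*(1/355) = -289*1/252 + t/355 = -289/252 + t/355)
-248035 + u(245, -16) = -248035 + (-289/252 + (1/355)*(-16)) = -248035 + (-289/252 - 16/355) = -248035 - 106627/89460 = -22189317727/89460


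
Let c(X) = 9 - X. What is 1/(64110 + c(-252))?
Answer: 1/64371 ≈ 1.5535e-5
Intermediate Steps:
1/(64110 + c(-252)) = 1/(64110 + (9 - 1*(-252))) = 1/(64110 + (9 + 252)) = 1/(64110 + 261) = 1/64371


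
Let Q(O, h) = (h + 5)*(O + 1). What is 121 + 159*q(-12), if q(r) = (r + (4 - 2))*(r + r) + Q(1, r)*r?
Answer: 64993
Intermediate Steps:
Q(O, h) = (1 + O)*(5 + h) (Q(O, h) = (5 + h)*(1 + O) = (1 + O)*(5 + h))
q(r) = r*(10 + 2*r) + 2*r*(2 + r) (q(r) = (r + (4 - 2))*(r + r) + (5 + r + 5*1 + 1*r)*r = (r + 2)*(2*r) + (5 + r + 5 + r)*r = (2 + r)*(2*r) + (10 + 2*r)*r = 2*r*(2 + r) + r*(10 + 2*r) = r*(10 + 2*r) + 2*r*(2 + r))
121 + 159*q(-12) = 121 + 159*(2*(-12)*(7 + 2*(-12))) = 121 + 159*(2*(-12)*(7 - 24)) = 121 + 159*(2*(-12)*(-17)) = 121 + 159*408 = 121 + 64872 = 64993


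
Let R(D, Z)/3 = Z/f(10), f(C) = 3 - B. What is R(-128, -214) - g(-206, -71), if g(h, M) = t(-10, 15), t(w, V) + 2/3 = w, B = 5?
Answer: 995/3 ≈ 331.67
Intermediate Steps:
f(C) = -2 (f(C) = 3 - 1*5 = 3 - 5 = -2)
t(w, V) = -⅔ + w
g(h, M) = -32/3 (g(h, M) = -⅔ - 10 = -32/3)
R(D, Z) = -3*Z/2 (R(D, Z) = 3*(Z/(-2)) = 3*(Z*(-½)) = 3*(-Z/2) = -3*Z/2)
R(-128, -214) - g(-206, -71) = -3/2*(-214) - 1*(-32/3) = 321 + 32/3 = 995/3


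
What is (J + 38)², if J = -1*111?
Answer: 5329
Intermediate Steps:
J = -111
(J + 38)² = (-111 + 38)² = (-73)² = 5329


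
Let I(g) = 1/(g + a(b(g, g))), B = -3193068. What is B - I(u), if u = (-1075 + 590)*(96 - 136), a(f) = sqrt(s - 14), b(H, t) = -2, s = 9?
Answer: (-3193068*sqrt(5) + 61945519201*I)/(sqrt(5) - 19400*I) ≈ -3.1931e+6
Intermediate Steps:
a(f) = I*sqrt(5) (a(f) = sqrt(9 - 14) = sqrt(-5) = I*sqrt(5))
u = 19400 (u = -485*(-40) = 19400)
I(g) = 1/(g + I*sqrt(5))
B - I(u) = -3193068 - 1/(19400 + I*sqrt(5))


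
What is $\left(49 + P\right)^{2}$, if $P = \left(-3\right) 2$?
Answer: $1849$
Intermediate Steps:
$P = -6$
$\left(49 + P\right)^{2} = \left(49 - 6\right)^{2} = 43^{2} = 1849$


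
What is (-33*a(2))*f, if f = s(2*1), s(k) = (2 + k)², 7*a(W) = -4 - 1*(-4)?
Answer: 0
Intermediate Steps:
a(W) = 0 (a(W) = (-4 - 1*(-4))/7 = (-4 + 4)/7 = (⅐)*0 = 0)
f = 16 (f = (2 + 2*1)² = (2 + 2)² = 4² = 16)
(-33*a(2))*f = -33*0*16 = 0*16 = 0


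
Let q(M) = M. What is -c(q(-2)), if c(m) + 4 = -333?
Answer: 337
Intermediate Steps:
c(m) = -337 (c(m) = -4 - 333 = -337)
-c(q(-2)) = -1*(-337) = 337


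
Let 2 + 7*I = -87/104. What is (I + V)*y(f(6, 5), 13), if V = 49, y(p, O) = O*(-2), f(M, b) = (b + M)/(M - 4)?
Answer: -35377/28 ≈ -1263.5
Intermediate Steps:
f(M, b) = (M + b)/(-4 + M)
y(p, O) = -2*O
I = -295/728 (I = -2/7 + (-87/104)/7 = -2/7 + (-87*1/104)/7 = -2/7 + (1/7)*(-87/104) = -2/7 - 87/728 = -295/728 ≈ -0.40522)
(I + V)*y(f(6, 5), 13) = (-295/728 + 49)*(-2*13) = (35377/728)*(-26) = -35377/28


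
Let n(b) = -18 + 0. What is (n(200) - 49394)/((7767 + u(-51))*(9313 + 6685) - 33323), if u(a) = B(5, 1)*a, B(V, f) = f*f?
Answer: -49412/123407245 ≈ -0.00040040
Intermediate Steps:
B(V, f) = f²
n(b) = -18
u(a) = a (u(a) = 1²*a = 1*a = a)
(n(200) - 49394)/((7767 + u(-51))*(9313 + 6685) - 33323) = (-18 - 49394)/((7767 - 51)*(9313 + 6685) - 33323) = -49412/(7716*15998 - 33323) = -49412/(123440568 - 33323) = -49412/123407245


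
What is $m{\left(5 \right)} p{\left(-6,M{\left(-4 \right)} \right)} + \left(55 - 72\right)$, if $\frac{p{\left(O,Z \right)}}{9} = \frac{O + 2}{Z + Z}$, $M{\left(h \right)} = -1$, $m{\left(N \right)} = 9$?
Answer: $145$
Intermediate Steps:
$p{\left(O,Z \right)} = \frac{9 \left(2 + O\right)}{2 Z}$ ($p{\left(O,Z \right)} = 9 \frac{O + 2}{Z + Z} = 9 \frac{2 + O}{2 Z} = \frac{9 \left(2 + O\right)}{2 Z}$)
$m{\left(5 \right)} p{\left(-6,M{\left(-4 \right)} \right)} + \left(55 - 72\right) = 9 \frac{9 \left(2 - 6\right)}{2 \left(-1\right)} + \left(55 - 72\right) = 9 \cdot \frac{9}{2} \left(-1\right) \left(-4\right) + \left(55 - 72\right) = 9 \cdot 18 - 17 = 162 - 17 = 145$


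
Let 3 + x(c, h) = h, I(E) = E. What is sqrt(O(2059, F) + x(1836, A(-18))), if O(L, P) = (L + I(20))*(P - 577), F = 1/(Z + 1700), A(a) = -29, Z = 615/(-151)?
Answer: I*sqrt(78670104159510410)/256085 ≈ 1095.3*I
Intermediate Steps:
Z = -615/151 (Z = 615*(-1/151) = -615/151 ≈ -4.0728)
x(c, h) = -3 + h
F = 151/256085 (F = 1/(-615/151 + 1700) = 1/(256085/151) = 151/256085 ≈ 0.00058965)
O(L, P) = (-577 + P)*(20 + L) (O(L, P) = (L + 20)*(P - 577) = (20 + L)*(-577 + P) = (-577 + P)*(20 + L))
sqrt(O(2059, F) + x(1836, A(-18))) = sqrt((-11540 - 577*2059 + 20*(151/256085) + 2059*(151/256085)) + (-3 - 29)) = sqrt((-11540 - 1188043 + 604/51217 + 310909/256085) - 32) = sqrt(-307194898626/256085 - 32) = sqrt(-307203093346/256085) = I*sqrt(78670104159510410)/256085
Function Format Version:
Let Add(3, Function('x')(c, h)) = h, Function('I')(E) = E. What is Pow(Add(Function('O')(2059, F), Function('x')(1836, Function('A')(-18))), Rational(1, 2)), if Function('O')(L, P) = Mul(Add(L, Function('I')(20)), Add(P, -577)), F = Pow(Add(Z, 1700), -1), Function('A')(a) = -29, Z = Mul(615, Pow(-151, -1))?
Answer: Mul(Rational(1, 256085), I, Pow(78670104159510410, Rational(1, 2))) ≈ Mul(1095.3, I)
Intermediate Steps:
Z = Rational(-615, 151) (Z = Mul(615, Rational(-1, 151)) = Rational(-615, 151) ≈ -4.0728)
Function('x')(c, h) = Add(-3, h)
F = Rational(151, 256085) (F = Pow(Add(Rational(-615, 151), 1700), -1) = Pow(Rational(256085, 151), -1) = Rational(151, 256085) ≈ 0.00058965)
Function('O')(L, P) = Mul(Add(-577, P), Add(20, L)) (Function('O')(L, P) = Mul(Add(L, 20), Add(P, -577)) = Mul(Add(20, L), Add(-577, P)) = Mul(Add(-577, P), Add(20, L)))
Pow(Add(Function('O')(2059, F), Function('x')(1836, Function('A')(-18))), Rational(1, 2)) = Pow(Add(Add(-11540, Mul(-577, 2059), Mul(20, Rational(151, 256085)), Mul(2059, Rational(151, 256085))), Add(-3, -29)), Rational(1, 2)) = Pow(Add(Add(-11540, -1188043, Rational(604, 51217), Rational(310909, 256085)), -32), Rational(1, 2)) = Pow(Add(Rational(-307194898626, 256085), -32), Rational(1, 2)) = Pow(Rational(-307203093346, 256085), Rational(1, 2)) = Mul(Rational(1, 256085), I, Pow(78670104159510410, Rational(1, 2)))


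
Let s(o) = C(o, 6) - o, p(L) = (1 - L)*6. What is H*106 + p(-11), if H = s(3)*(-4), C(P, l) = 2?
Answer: 496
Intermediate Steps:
p(L) = 6 - 6*L
s(o) = 2 - o
H = 4 (H = (2 - 1*3)*(-4) = (2 - 3)*(-4) = -1*(-4) = 4)
H*106 + p(-11) = 4*106 + (6 - 6*(-11)) = 424 + (6 + 66) = 424 + 72 = 496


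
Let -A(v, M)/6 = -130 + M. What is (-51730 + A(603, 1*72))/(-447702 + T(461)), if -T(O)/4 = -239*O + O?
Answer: 25691/4415 ≈ 5.8190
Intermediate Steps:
A(v, M) = 780 - 6*M (A(v, M) = -6*(-130 + M) = 780 - 6*M)
T(O) = 952*O (T(O) = -4*(-239*O + O) = -(-952)*O = 952*O)
(-51730 + A(603, 1*72))/(-447702 + T(461)) = (-51730 + (780 - 6*72))/(-447702 + 952*461) = (-51730 + (780 - 6*72))/(-447702 + 438872) = (-51730 + (780 - 432))/(-8830) = (-51730 + 348)*(-1/8830) = -51382*(-1/8830) = 25691/4415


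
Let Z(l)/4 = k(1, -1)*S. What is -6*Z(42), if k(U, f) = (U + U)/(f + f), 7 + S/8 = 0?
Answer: -1344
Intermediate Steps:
S = -56 (S = -56 + 8*0 = -56 + 0 = -56)
k(U, f) = U/f (k(U, f) = (2*U)/((2*f)) = (2*U)*(1/(2*f)) = U/f)
Z(l) = 224 (Z(l) = 4*((1/(-1))*(-56)) = 4*((1*(-1))*(-56)) = 4*(-1*(-56)) = 4*56 = 224)
-6*Z(42) = -6*224 = -1344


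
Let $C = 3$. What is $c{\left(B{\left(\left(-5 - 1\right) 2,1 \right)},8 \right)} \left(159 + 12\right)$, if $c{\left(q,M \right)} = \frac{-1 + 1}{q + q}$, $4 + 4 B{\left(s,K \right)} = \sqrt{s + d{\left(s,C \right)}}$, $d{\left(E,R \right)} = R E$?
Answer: $0$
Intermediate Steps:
$d{\left(E,R \right)} = E R$
$B{\left(s,K \right)} = -1 + \frac{\sqrt{s}}{2}$ ($B{\left(s,K \right)} = -1 + \frac{\sqrt{s + s 3}}{4} = -1 + \frac{\sqrt{s + 3 s}}{4} = -1 + \frac{\sqrt{4 s}}{4} = -1 + \frac{2 \sqrt{s}}{4} = -1 + \frac{\sqrt{s}}{2}$)
$c{\left(q,M \right)} = 0$ ($c{\left(q,M \right)} = \frac{0}{2 q} = 0 \frac{1}{2 q} = 0$)
$c{\left(B{\left(\left(-5 - 1\right) 2,1 \right)},8 \right)} \left(159 + 12\right) = 0 \left(159 + 12\right) = 0 \cdot 171 = 0$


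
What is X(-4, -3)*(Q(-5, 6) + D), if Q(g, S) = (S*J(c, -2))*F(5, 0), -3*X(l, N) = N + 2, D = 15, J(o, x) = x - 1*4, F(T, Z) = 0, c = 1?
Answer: 5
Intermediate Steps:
J(o, x) = -4 + x (J(o, x) = x - 4 = -4 + x)
X(l, N) = -⅔ - N/3 (X(l, N) = -(N + 2)/3 = -(2 + N)/3 = -⅔ - N/3)
Q(g, S) = 0 (Q(g, S) = (S*(-4 - 2))*0 = (S*(-6))*0 = -6*S*0 = 0)
X(-4, -3)*(Q(-5, 6) + D) = (-⅔ - ⅓*(-3))*(0 + 15) = (-⅔ + 1)*15 = (⅓)*15 = 5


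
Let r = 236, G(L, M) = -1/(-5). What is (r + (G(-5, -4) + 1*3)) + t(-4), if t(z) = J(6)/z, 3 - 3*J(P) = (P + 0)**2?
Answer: 4839/20 ≈ 241.95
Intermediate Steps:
G(L, M) = 1/5 (G(L, M) = -1*(-1/5) = 1/5)
J(P) = 1 - P**2/3 (J(P) = 1 - (P + 0)**2/3 = 1 - P**2/3)
t(z) = -11/z (t(z) = (1 - 1/3*6**2)/z = (1 - 1/3*36)/z = (1 - 12)/z = -11/z)
(r + (G(-5, -4) + 1*3)) + t(-4) = (236 + (1/5 + 1*3)) - 11/(-4) = (236 + (1/5 + 3)) - 11*(-1/4) = (236 + 16/5) + 11/4 = 1196/5 + 11/4 = 4839/20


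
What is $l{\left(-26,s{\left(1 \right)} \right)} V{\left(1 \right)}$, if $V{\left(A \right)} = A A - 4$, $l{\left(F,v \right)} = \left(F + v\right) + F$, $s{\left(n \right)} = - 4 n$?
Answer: $168$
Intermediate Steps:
$l{\left(F,v \right)} = v + 2 F$
$V{\left(A \right)} = -4 + A^{2}$ ($V{\left(A \right)} = A^{2} - 4 = -4 + A^{2}$)
$l{\left(-26,s{\left(1 \right)} \right)} V{\left(1 \right)} = \left(\left(-4\right) 1 + 2 \left(-26\right)\right) \left(-4 + 1^{2}\right) = \left(-4 - 52\right) \left(-4 + 1\right) = \left(-56\right) \left(-3\right) = 168$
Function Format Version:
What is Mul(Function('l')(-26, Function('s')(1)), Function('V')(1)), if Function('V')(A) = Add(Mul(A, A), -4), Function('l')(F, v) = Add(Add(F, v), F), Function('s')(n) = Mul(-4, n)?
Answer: 168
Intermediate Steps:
Function('l')(F, v) = Add(v, Mul(2, F))
Function('V')(A) = Add(-4, Pow(A, 2)) (Function('V')(A) = Add(Pow(A, 2), -4) = Add(-4, Pow(A, 2)))
Mul(Function('l')(-26, Function('s')(1)), Function('V')(1)) = Mul(Add(Mul(-4, 1), Mul(2, -26)), Add(-4, Pow(1, 2))) = Mul(Add(-4, -52), Add(-4, 1)) = Mul(-56, -3) = 168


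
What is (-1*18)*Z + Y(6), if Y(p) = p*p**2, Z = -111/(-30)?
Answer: 747/5 ≈ 149.40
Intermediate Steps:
Z = 37/10 (Z = -111*(-1/30) = 37/10 ≈ 3.7000)
Y(p) = p**3
(-1*18)*Z + Y(6) = -1*18*(37/10) + 6**3 = -18*37/10 + 216 = -333/5 + 216 = 747/5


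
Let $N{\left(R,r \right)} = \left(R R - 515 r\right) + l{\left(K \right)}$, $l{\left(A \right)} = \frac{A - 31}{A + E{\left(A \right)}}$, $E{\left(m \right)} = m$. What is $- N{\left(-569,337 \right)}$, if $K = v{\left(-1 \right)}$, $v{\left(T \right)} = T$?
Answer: $-150222$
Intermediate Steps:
$K = -1$
$l{\left(A \right)} = \frac{-31 + A}{2 A}$ ($l{\left(A \right)} = \frac{A - 31}{A + A} = \frac{-31 + A}{2 A}$)
$N{\left(R,r \right)} = 16 + R^{2} - 515 r$ ($N{\left(R,r \right)} = \left(R R - 515 r\right) + \frac{-31 - 1}{2 \left(-1\right)} = \left(R^{2} - 515 r\right) + \frac{1}{2} \left(-1\right) \left(-32\right) = \left(R^{2} - 515 r\right) + 16 = 16 + R^{2} - 515 r$)
$- N{\left(-569,337 \right)} = - (16 + \left(-569\right)^{2} - 173555) = - (16 + 323761 - 173555) = \left(-1\right) 150222 = -150222$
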